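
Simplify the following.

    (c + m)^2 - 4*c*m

Expanding gives c^2 - 2*c*m + m^2, a perfect square.

(c - m)^2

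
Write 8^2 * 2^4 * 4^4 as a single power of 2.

2^18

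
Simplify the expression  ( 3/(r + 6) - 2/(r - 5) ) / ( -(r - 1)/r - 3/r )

(-r² + 27*r)/(r³ + 3*r² - 28*r - 60)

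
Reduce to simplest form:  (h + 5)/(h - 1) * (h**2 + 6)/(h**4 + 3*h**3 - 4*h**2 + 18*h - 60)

Factor: h**4 + 3*h**3 - 4*h**2 + 18*h - 60 = (h + 5)*(h**2 + 6)*(h - 2)
Cancel the common factors (h**2 + 6), (h + 5).

1/(h**2 - 3*h + 2)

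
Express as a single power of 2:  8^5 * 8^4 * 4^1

2^29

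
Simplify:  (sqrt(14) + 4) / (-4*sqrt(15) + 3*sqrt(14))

Multiply numerator and denominator by 3*sqrt(14) + 4*sqrt(15).
Denominator becomes -114; numerator becomes 42 + 12*sqrt(14) + 4*sqrt(210) + 16*sqrt(15).

(-8*sqrt(15) - 2*sqrt(210) - 6*sqrt(14) - 21)/57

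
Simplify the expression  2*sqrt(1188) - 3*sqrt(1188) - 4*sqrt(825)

-26*sqrt(33)

2*sqrt(1188) = 12*sqrt(33); 3*sqrt(1188) = 18*sqrt(33); 4*sqrt(825) = 20*sqrt(33)
Combine: (12 - 18 - 20)·sqrt(33) = -26*sqrt(33)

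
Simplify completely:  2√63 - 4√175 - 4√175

2√63 = 6*√7; 4√175 = 20*√7; 4√175 = 20*√7
Combine: (6 - 20 - 20)·√7 = -34*√7

-34*√7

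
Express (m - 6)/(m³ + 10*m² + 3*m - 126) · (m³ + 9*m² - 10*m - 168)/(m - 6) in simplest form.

Factor: m³ + 10*m² + 3*m - 126 = (m + 7)·(m + 6)·(m - 3);  m³ + 9*m² - 10*m - 168 = (m - 4)·(m + 6)·(m + 7)
Cancel the common factors (m + 6), (m + 7), (m - 6).

(m - 4)/(m - 3)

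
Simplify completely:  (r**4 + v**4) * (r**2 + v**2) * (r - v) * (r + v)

r**8 - v**8

Telescope via difference of squares: (r+v)(r-v) = r**2 - v**2, then repeat with the next factor.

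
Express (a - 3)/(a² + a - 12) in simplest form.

Factor: a² + a - 12 = (a + 4)·(a - 3)
Cancel the common factor (a - 3).

1/(a + 4)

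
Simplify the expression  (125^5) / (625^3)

5^3

125^5 = 5^15; 625^3 = 5^12
Combine exponents: 5^3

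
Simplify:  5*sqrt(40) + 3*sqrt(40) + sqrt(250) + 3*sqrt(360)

5*sqrt(40) = 10*sqrt(10); 3*sqrt(40) = 6*sqrt(10); sqrt(250) = 5*sqrt(10); 3*sqrt(360) = 18*sqrt(10)
Combine: (10 + 6 + 5 + 18)·sqrt(10) = 39*sqrt(10)

39*sqrt(10)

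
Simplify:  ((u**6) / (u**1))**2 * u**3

Inside the bracket: u**5
Raise to the power 2: u**10
Multiply by u**3: add exponents.

u**13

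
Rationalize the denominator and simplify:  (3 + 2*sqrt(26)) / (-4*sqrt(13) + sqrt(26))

(-104*sqrt(2) - 52 - 12*sqrt(13) - 3*sqrt(26))/182

Multiply numerator and denominator by sqrt(26) + 4*sqrt(13).
Denominator becomes -182; numerator becomes 3*sqrt(26) + 12*sqrt(13) + 52 + 104*sqrt(2).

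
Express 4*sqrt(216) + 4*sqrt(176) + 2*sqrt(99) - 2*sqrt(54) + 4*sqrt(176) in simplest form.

18*sqrt(6) + 38*sqrt(11)

4*sqrt(216) = 24*sqrt(6); 4*sqrt(176) = 16*sqrt(11); 2*sqrt(99) = 6*sqrt(11); 2*sqrt(54) = 6*sqrt(6); 4*sqrt(176) = 16*sqrt(11)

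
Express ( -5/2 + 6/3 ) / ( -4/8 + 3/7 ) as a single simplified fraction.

Numerator: -5/2 + 6/3 = -1/2
Denominator: -4/8 + 3/7 = -1/14
Divide: (-1/2) · (-14) = 7

7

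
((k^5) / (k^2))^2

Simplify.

Inside the bracket: k^3
Raise to the power 2: k^6

k^6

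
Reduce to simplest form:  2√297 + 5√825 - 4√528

15*√33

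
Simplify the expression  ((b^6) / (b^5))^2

Inside the bracket: b^1
Raise to the power 2: b^2

b^2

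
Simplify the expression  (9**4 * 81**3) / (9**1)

3**18

9**4 = 3**8; 81**3 = 3**12; 9**1 = 3**2
Combine exponents: 3**18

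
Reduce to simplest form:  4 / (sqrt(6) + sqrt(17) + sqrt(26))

(-16*sqrt(663) - 12*sqrt(26) + 60*sqrt(17) + 148*sqrt(6))/399

Group as (sqrt(6) + sqrt(26)) + sqrt(17); multiply by (sqrt(6) + sqrt(26)) - sqrt(17), then rationalise the remaining surd.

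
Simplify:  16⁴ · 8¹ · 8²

16⁴ = 2^16; 8¹ = 2^3; 8² = 2^6
Combine exponents: 2^25

2^25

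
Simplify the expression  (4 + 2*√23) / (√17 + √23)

(-√391 - 2*√17 + 2*√23 + 23)/3

Multiply numerator and denominator by -√17 + √23.
Denominator becomes 6; numerator becomes -2*√391 - 4*√17 + 4*√23 + 46.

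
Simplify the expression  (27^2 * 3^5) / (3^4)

3^7

27^2 = 3^6; 3^5 = 3^5; 3^4 = 3^4
Combine exponents: 3^7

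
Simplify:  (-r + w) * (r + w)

Telescope via difference of squares: (w+r)(w-r) = -r^2 + w^2.

-r^2 + w^2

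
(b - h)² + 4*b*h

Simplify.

After expansion: b² + 2*b*h + h² — a perfect-square trinomial.

(b + h)²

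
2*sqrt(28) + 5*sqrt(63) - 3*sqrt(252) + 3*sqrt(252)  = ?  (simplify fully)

19*sqrt(7)

2*sqrt(28) = 4*sqrt(7); 5*sqrt(63) = 15*sqrt(7); 3*sqrt(252) = 18*sqrt(7); 3*sqrt(252) = 18*sqrt(7)
Combine: (4 + 15 - 18 + 18)·sqrt(7) = 19*sqrt(7)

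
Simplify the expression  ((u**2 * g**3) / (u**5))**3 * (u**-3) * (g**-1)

g**8/u**12

Inside the bracket: (u**-3) * g**3
Raise to the power 3: (u**-9) * g**9
Multiply by (u**-3) * (g**-1): add exponents.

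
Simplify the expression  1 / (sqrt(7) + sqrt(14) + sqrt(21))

Group as (sqrt(7) + sqrt(14)) + sqrt(21); multiply by (sqrt(7) + sqrt(14)) - sqrt(21), then rationalise the remaining surd.

(-sqrt(42) + sqrt(14) + 2*sqrt(7))/28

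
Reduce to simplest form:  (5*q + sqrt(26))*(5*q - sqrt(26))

25*q^2 - 26

Product of conjugates: (P+Q)(P-Q) = P^2 - Q^2.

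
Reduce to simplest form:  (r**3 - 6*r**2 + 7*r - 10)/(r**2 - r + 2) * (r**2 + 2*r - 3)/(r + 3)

r**2 - 6*r + 5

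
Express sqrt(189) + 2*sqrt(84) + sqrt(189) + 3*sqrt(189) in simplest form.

sqrt(189) = 3*sqrt(21); 2*sqrt(84) = 4*sqrt(21); sqrt(189) = 3*sqrt(21); 3*sqrt(189) = 9*sqrt(21)
Combine: (3 + 4 + 3 + 9)·sqrt(21) = 19*sqrt(21)

19*sqrt(21)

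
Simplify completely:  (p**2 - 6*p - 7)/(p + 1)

Factor: p**2 - 6*p - 7 = (p + 1)*(p - 7)
Cancel the common factor (p + 1).

p - 7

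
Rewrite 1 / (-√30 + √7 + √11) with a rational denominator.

(6*√30 + 13*√11 + 17*√7 + √2310)/82

Group as (√7 + √11) - √30; multiply by (√7 + √11) + √30, then rationalise the remaining surd.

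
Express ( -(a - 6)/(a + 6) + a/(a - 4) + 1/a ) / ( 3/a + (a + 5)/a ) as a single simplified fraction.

(17*a² - 22*a - 24)/(a³ + 10*a² - 8*a - 192)

Numerator: -(a - 6)/(a + 6) + a/(a - 4) + 1/a = (17*a² - 22*a - 24)/(a³ + 2*a² - 24*a)
Denominator: 3/a + (a + 5)/a = (a + 8)/a
Divide: ((17*a² - 22*a - 24)/(a³ + 2*a² - 24*a)) · (a/(a + 8)) = (17*a² - 22*a - 24)/(a³ + 10*a² - 8*a - 192)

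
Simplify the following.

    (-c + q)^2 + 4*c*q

(c + q)^2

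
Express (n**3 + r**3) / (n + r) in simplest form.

Factor as (a+b)(a**2-ab+b**2) with a=r, b=n.

n**2 - n*r + r**2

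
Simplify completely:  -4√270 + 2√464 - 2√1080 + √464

-24*√30 + 12*√29

4√270 = 12*√30; 2√464 = 8*√29; 2√1080 = 12*√30; √464 = 4*√29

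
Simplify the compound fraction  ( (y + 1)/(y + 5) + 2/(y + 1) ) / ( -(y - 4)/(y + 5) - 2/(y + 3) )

Numerator: (y + 1)/(y + 5) + 2/(y + 1) = (y² + 4*y + 11)/(y² + 6*y + 5)
Denominator: -(y - 4)/(y + 5) - 2/(y + 3) = (-y² - y + 2)/(y² + 8*y + 15)
Divide: ((y² + 4*y + 11)/(y² + 6*y + 5)) · ((y² + 8*y + 15)/(-y² - y + 2)) = (-y³ - 7*y² - 23*y - 33)/(y³ + 2*y² - y - 2)

(-y³ - 7*y² - 23*y - 33)/(y³ + 2*y² - y - 2)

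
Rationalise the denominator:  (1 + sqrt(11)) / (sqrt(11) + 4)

Multiply numerator and denominator by -sqrt(11) + 4.
Denominator becomes 5; numerator becomes -7 + 3*sqrt(11).

(-7 + 3*sqrt(11))/5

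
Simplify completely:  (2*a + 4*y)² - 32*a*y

Expanding gives 4*a² - 16*a*y + 16*y², a perfect square.

4*(a - 2*y)²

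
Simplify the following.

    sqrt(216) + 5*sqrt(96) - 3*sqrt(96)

sqrt(216) = 6*sqrt(6); 5*sqrt(96) = 20*sqrt(6); 3*sqrt(96) = 12*sqrt(6)
Combine: (6 + 20 - 12)·sqrt(6) = 14*sqrt(6)

14*sqrt(6)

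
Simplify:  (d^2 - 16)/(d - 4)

Factor: d^2 - 16 = (d + 4)*(d - 4)
Cancel the common factor (d - 4).

d + 4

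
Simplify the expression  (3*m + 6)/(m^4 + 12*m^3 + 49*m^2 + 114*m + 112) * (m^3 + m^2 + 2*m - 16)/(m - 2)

3/(m + 7)

Factor: 3*m + 6 = 3*(m + 2);  m^4 + 12*m^3 + 49*m^2 + 114*m + 112 = (m^2 + 3*m + 8)*(m + 2)*(m + 7);  m^3 + m^2 + 2*m - 16 = (m - 2)*(m^2 + 3*m + 8)
Cancel the common factors (m^2 + 3*m + 8), (m - 2), (m + 2).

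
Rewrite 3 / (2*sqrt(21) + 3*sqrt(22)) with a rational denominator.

(-2*sqrt(21) + 3*sqrt(22))/38

Multiply numerator and denominator by -2*sqrt(21) + 3*sqrt(22).
Denominator becomes 114; numerator becomes -6*sqrt(21) + 9*sqrt(22).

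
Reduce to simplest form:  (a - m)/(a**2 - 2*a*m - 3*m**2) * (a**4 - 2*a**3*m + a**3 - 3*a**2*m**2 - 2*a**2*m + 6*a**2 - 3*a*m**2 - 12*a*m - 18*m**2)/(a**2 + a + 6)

Factor: a**2 - 2*a*m - 3*m**2 = (a + m)*(a - 3*m);  a**4 - 2*a**3*m + a**3 - 3*a**2*m**2 - 2*a**2*m + 6*a**2 - 3*a*m**2 - 12*a*m - 18*m**2 = (a - 3*m)*(a + m)*(a**2 + a + 6)
Cancel the common factors (a**2 + a + 6), (a - 3*m), (a + m).

a - m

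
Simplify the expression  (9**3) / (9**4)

3**(-2)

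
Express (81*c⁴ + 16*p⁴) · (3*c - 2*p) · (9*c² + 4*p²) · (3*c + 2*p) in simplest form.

((3*c)+(2*p))((3*c)-(2*p)) = 9*c² - 4*p²; continue pairing.

6561*c⁸ - 256*p⁸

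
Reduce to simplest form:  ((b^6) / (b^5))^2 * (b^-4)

Inside the bracket: b^1
Raise to the power 2: b^2
Multiply by (b^-4): add exponents.

b^(-2)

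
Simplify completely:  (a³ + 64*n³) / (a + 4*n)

a² - 4*a*n + 16*n²

Factor as (a+b)(a^2-ab+b^2) with a=(4*n), b=a.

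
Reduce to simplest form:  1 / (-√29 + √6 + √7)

(-8*√29 - 14*√7 - 15*√6 - √1218)/44

Group as (√6 + √7) - √29; multiply by (√6 + √7) + √29, then rationalise the remaining surd.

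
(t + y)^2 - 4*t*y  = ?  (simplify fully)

Expanding gives t^2 - 2*t*y + y^2, a perfect square.

(t - y)^2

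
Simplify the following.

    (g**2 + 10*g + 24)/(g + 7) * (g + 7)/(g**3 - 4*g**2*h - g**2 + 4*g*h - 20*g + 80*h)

Factor: g**2 + 10*g + 24 = (g + 6)*(g + 4);  g**3 - 4*g**2*h - g**2 + 4*g*h - 20*g + 80*h = (g + 4)*(g - 5)*(g - 4*h)
Cancel the common factors (g + 7), (g + 4).

(g + 6)/(g**2 - 4*g*h - 5*g + 20*h)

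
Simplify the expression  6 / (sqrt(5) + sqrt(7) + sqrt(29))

Group as (sqrt(5) + sqrt(7)) + sqrt(29); multiply by (sqrt(5) + sqrt(7)) - sqrt(29), then rationalise the remaining surd.

(-162*sqrt(7) - 186*sqrt(5) + 12*sqrt(1015) + 102*sqrt(29))/149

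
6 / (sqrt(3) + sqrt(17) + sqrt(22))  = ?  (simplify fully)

(-3*sqrt(1122) - 3*sqrt(22) + 12*sqrt(17) + 54*sqrt(3))/50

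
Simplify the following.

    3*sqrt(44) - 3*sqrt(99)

-3*sqrt(11)

3*sqrt(44) = 6*sqrt(11); 3*sqrt(99) = 9*sqrt(11)
Combine: (6 - 9)·sqrt(11) = -3*sqrt(11)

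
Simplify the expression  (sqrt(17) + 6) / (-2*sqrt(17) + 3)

(-15*sqrt(17) - 52)/59

Multiply numerator and denominator by 3 + 2*sqrt(17).
Denominator becomes -59; numerator becomes 52 + 15*sqrt(17).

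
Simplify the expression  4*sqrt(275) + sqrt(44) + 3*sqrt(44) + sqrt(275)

33*sqrt(11)

4*sqrt(275) = 20*sqrt(11); sqrt(44) = 2*sqrt(11); 3*sqrt(44) = 6*sqrt(11); sqrt(275) = 5*sqrt(11)
Combine: (20 + 2 + 6 + 5)·sqrt(11) = 33*sqrt(11)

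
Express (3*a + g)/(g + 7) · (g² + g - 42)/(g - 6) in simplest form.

3*a + g

Factor: g² + g - 42 = (g - 6)·(g + 7)
Cancel the common factors (g + 7), (g - 6).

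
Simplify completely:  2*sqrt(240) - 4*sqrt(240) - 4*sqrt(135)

2*sqrt(240) = 8*sqrt(15); 4*sqrt(240) = 16*sqrt(15); 4*sqrt(135) = 12*sqrt(15)
Combine: (8 - 16 - 12)·sqrt(15) = -20*sqrt(15)

-20*sqrt(15)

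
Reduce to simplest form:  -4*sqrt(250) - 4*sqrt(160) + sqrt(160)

4*sqrt(250) = 20*sqrt(10); 4*sqrt(160) = 16*sqrt(10); sqrt(160) = 4*sqrt(10)
Combine: (-20 - 16 + 4)·sqrt(10) = -32*sqrt(10)

-32*sqrt(10)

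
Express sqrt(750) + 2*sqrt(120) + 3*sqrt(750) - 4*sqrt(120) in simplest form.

16*sqrt(30)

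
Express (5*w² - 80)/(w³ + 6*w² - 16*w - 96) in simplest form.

Factor: 5*w² - 80 = 5·(w - 4)·(w + 4);  w³ + 6*w² - 16*w - 96 = (w + 6)·(w + 4)·(w - 4)
Cancel the common factors (w + 4), (w - 4).

5/(w + 6)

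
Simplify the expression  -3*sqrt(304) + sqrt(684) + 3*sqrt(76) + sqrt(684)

3*sqrt(304) = 12*sqrt(19); sqrt(684) = 6*sqrt(19); 3*sqrt(76) = 6*sqrt(19); sqrt(684) = 6*sqrt(19)
Combine: (-12 + 6 + 6 + 6)·sqrt(19) = 6*sqrt(19)

6*sqrt(19)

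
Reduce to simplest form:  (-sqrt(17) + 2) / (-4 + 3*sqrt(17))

(-43 + 2*sqrt(17))/137

Multiply numerator and denominator by -3*sqrt(17) - 4.
Denominator becomes -137; numerator becomes -2*sqrt(17) + 43.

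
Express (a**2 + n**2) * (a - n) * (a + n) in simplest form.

Telescope via difference of squares: (a+n)(a-n) = a**2 - n**2, then repeat with the next factor.

a**4 - n**4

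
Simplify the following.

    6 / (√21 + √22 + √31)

Group as (√22 + √31) + √21; multiply by (√22 + √31) - √21, then rationalise the remaining surd.

(-√14322 + 6*√31 + 15*√22 + 16*√21)/142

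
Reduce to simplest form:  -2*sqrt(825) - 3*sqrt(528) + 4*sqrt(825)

2*sqrt(825) = 10*sqrt(33); 3*sqrt(528) = 12*sqrt(33); 4*sqrt(825) = 20*sqrt(33)
Combine: (-10 - 12 + 20)·sqrt(33) = -2*sqrt(33)

-2*sqrt(33)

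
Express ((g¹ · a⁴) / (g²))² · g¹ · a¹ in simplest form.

a⁹/g

Inside the bracket: (g^-1) · a⁴
Raise to the power 2: (g^-2) · a⁸
Multiply by g¹ · a¹: add exponents.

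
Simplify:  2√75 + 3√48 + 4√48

2√75 = 10*√3; 3√48 = 12*√3; 4√48 = 16*√3
Combine: (10 + 12 + 16)·√3 = 38*√3

38*√3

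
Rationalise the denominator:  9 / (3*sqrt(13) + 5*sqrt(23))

(-27*sqrt(13) + 45*sqrt(23))/458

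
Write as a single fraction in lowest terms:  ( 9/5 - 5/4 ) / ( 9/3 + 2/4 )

11/70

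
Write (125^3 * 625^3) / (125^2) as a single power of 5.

5^15

125^3 = 5^9; 625^3 = 5^12; 125^2 = 5^6
Combine exponents: 5^15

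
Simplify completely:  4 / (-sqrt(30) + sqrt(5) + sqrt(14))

Group as (sqrt(5) + sqrt(14)) - sqrt(30); multiply by (sqrt(5) + sqrt(14)) + sqrt(30), then rationalise the remaining surd.

(44*sqrt(30) + 84*sqrt(14) + 156*sqrt(5) + 80*sqrt(21))/159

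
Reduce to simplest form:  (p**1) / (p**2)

Quotient: (p**-1)

1/p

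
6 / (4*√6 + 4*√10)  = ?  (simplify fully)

(-3*√6 + 3*√10)/8

Multiply numerator and denominator by -4*√10 + 4*√6.
Denominator becomes -64; numerator becomes -24*√10 + 24*√6.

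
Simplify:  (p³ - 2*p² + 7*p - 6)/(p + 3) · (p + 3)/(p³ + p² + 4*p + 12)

Factor: p³ - 2*p² + 7*p - 6 = (p - 1)·(p² - p + 6);  p³ + p² + 4*p + 12 = (p² - p + 6)·(p + 2)
Cancel the common factors (p² - p + 6), (p + 3).

(p - 1)/(p + 2)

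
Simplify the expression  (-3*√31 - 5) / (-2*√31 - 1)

Multiply numerator and denominator by -1 + 2*√31.
Denominator becomes -123; numerator becomes -181 - 7*√31.

(7*√31 + 181)/123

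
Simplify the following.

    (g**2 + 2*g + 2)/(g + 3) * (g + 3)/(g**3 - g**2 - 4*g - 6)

Factor: g**3 - g**2 - 4*g - 6 = (g - 3)*(g**2 + 2*g + 2)
Cancel the common factors (g**2 + 2*g + 2), (g + 3).

1/(g - 3)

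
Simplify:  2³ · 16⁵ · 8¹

2³ = 2^3; 16⁵ = 2^20; 8¹ = 2^3
Combine exponents: 2^26

2^26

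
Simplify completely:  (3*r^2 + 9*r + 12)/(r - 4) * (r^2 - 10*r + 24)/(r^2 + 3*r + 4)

3*r - 18

Factor: 3*r^2 + 9*r + 12 = 3*(r^2 + 3*r + 4);  r^2 - 10*r + 24 = (r - 4)*(r - 6)
Cancel the common factors (r^2 + 3*r + 4), (r - 4).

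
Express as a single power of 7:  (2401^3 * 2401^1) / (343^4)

7^4

2401^3 = 7^12; 2401^1 = 7^4; 343^4 = 7^12
Combine exponents: 7^4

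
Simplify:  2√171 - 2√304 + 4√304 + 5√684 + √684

50*√19

2√171 = 6*√19; 2√304 = 8*√19; 4√304 = 16*√19; 5√684 = 30*√19; √684 = 6*√19
Combine: (6 - 8 + 16 + 30 + 6)·√19 = 50*√19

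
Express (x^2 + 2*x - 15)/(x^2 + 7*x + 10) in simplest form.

(x - 3)/(x + 2)

Factor: x^2 + 2*x - 15 = (x - 3)*(x + 5);  x^2 + 7*x + 10 = (x + 2)*(x + 5)
Cancel the common factor (x + 5).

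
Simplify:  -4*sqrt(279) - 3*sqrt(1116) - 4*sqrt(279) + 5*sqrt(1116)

-12*sqrt(31)

4*sqrt(279) = 12*sqrt(31); 3*sqrt(1116) = 18*sqrt(31); 4*sqrt(279) = 12*sqrt(31); 5*sqrt(1116) = 30*sqrt(31)
Combine: (-12 - 18 - 12 + 30)·sqrt(31) = -12*sqrt(31)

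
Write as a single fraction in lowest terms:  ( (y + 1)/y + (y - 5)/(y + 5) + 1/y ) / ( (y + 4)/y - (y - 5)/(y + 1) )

Numerator: (y + 1)/y + (y - 5)/(y + 5) + 1/y = (2*y**2 + 2*y + 10)/(y**2 + 5*y)
Denominator: (y + 4)/y - (y - 5)/(y + 1) = (10*y + 4)/(y**2 + y)
Divide: ((2*y**2 + 2*y + 10)/(y**2 + 5*y)) · ((y**2 + y)/(10*y + 4)) = (y**3 + 2*y**2 + 6*y + 5)/(5*y**2 + 27*y + 10)

(y**3 + 2*y**2 + 6*y + 5)/(5*y**2 + 27*y + 10)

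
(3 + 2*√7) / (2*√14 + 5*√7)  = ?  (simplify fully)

(-28*√2 - 6*√14 + 15*√7 + 70)/119

Multiply numerator and denominator by -2*√14 + 5*√7.
Denominator becomes 119; numerator becomes -28*√2 - 6*√14 + 15*√7 + 70.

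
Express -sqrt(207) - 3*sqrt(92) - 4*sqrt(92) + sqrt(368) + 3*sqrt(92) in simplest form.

-7*sqrt(23)

sqrt(207) = 3*sqrt(23); 3*sqrt(92) = 6*sqrt(23); 4*sqrt(92) = 8*sqrt(23); sqrt(368) = 4*sqrt(23); 3*sqrt(92) = 6*sqrt(23)
Combine: (-3 - 6 - 8 + 4 + 6)·sqrt(23) = -7*sqrt(23)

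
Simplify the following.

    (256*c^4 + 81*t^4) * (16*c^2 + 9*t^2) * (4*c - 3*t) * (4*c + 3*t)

((4*c)+(3*t))((4*c)-(3*t)) = 16*c^2 - 9*t^2; continue pairing.

65536*c^8 - 6561*t^8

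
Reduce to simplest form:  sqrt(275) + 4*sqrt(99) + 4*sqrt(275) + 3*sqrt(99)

46*sqrt(11)

sqrt(275) = 5*sqrt(11); 4*sqrt(99) = 12*sqrt(11); 4*sqrt(275) = 20*sqrt(11); 3*sqrt(99) = 9*sqrt(11)
Combine: (5 + 12 + 20 + 9)·sqrt(11) = 46*sqrt(11)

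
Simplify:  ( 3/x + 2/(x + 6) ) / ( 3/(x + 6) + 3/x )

(5*x + 18)/(6*x + 18)

Numerator: 3/x + 2/(x + 6) = (5*x + 18)/(x**2 + 6*x)
Denominator: 3/(x + 6) + 3/x = (6*x + 18)/(x**2 + 6*x)
Divide: ((5*x + 18)/(x**2 + 6*x)) · ((x**2 + 6*x)/(6*x + 18)) = (5*x + 18)/(6*x + 18)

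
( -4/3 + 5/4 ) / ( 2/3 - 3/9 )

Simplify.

Numerator: -4/3 + 5/4 = -1/12
Denominator: 2/3 - 3/9 = 1/3
Divide: (-1/12) · (3) = -1/4

-1/4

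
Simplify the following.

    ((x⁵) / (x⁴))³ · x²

Inside the bracket: x¹
Raise to the power 3: x³
Multiply by x²: add exponents.

x⁵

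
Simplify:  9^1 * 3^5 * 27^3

9^1 = 3^2; 3^5 = 3^5; 27^3 = 3^9
Combine exponents: 3^16

3^16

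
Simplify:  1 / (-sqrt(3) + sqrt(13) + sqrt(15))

(-25*sqrt(3) + sqrt(15) + 5*sqrt(13) + 6*sqrt(65))/155

Group as (sqrt(13) + sqrt(15)) - sqrt(3); multiply by (sqrt(13) + sqrt(15)) + sqrt(3), then rationalise the remaining surd.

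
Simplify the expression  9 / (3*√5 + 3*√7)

(-3*√5 + 3*√7)/2

Multiply numerator and denominator by -3*√7 + 3*√5.
Denominator becomes -18; numerator becomes -27*√7 + 27*√5.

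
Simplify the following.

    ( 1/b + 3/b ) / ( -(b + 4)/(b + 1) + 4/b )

(-4*b - 4)/(b^2 - 4)

Numerator: 1/b + 3/b = 4/b
Denominator: -(b + 4)/(b + 1) + 4/b = (-b^2 + 4)/(b^2 + b)
Divide: (4/b) · ((b^2 + b)/(-b^2 + 4)) = (-4*b - 4)/(b^2 - 4)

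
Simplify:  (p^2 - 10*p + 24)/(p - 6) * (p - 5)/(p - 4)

p - 5

Factor: p^2 - 10*p + 24 = (p - 4)*(p - 6)
Cancel the common factors (p - 4), (p - 6).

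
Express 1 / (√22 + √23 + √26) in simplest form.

Group as (√22 + √23) + √26; multiply by (√22 + √23) - √26, then rationalise the remaining surd.

(-4*√3289 + 19*√26 + 25*√23 + 27*√22)/1663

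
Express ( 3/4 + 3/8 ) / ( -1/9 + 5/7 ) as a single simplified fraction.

567/304

Numerator: 3/4 + 3/8 = 9/8
Denominator: -1/9 + 5/7 = 38/63
Divide: (9/8) · (63/38) = 567/304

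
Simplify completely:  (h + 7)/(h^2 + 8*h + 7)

1/(h + 1)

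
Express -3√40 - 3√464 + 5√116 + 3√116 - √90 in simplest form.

3√40 = 6*√10; 3√464 = 12*√29; 5√116 = 10*√29; 3√116 = 6*√29; √90 = 3*√10

-9*√10 + 4*√29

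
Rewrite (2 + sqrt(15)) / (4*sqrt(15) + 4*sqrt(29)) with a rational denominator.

(-15 - 2*sqrt(15) + 2*sqrt(29) + sqrt(435))/56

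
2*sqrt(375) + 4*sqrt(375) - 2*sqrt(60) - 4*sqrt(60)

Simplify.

18*sqrt(15)

2*sqrt(375) = 10*sqrt(15); 4*sqrt(375) = 20*sqrt(15); 2*sqrt(60) = 4*sqrt(15); 4*sqrt(60) = 8*sqrt(15)
Combine: (10 + 20 - 4 - 8)·sqrt(15) = 18*sqrt(15)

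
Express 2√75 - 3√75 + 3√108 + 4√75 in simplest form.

2√75 = 10*√3; 3√75 = 15*√3; 3√108 = 18*√3; 4√75 = 20*√3
Combine: (10 - 15 + 18 + 20)·√3 = 33*√3

33*√3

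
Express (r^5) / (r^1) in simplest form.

Quotient: r^4

r^4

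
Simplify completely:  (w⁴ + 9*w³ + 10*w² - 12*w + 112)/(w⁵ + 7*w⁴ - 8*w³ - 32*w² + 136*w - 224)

Factor: w⁴ + 9*w³ + 10*w² - 12*w + 112 = (w² - 2*w + 4)·(w + 7)·(w + 4);  w⁵ + 7*w⁴ - 8*w³ - 32*w² + 136*w - 224 = (w² - 2*w + 4)·(w + 7)·(w - 2)·(w + 4)
Cancel the common factors (w² - 2*w + 4), (w + 4), (w + 7).

1/(w - 2)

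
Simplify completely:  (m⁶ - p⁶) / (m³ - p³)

m³ + p³

m⁶ - p⁶ factors as -(-m + p)*(m + p)*(m² - m*p + p²)*(m² + m*p + p²).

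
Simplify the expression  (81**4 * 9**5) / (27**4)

3**14

81**4 = 3**16; 9**5 = 3**10; 27**4 = 3**12
Combine exponents: 3**14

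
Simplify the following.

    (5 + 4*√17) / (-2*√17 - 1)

(-131 - 6*√17)/67

Multiply numerator and denominator by -1 + 2*√17.
Denominator becomes -67; numerator becomes 6*√17 + 131.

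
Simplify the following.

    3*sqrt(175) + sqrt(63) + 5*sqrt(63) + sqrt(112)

3*sqrt(175) = 15*sqrt(7); sqrt(63) = 3*sqrt(7); 5*sqrt(63) = 15*sqrt(7); sqrt(112) = 4*sqrt(7)
Combine: (15 + 3 + 15 + 4)·sqrt(7) = 37*sqrt(7)

37*sqrt(7)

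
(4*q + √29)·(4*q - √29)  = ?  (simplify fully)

(4*q)^2 - (√29)^2 = 16*q² - 29.

16*q² - 29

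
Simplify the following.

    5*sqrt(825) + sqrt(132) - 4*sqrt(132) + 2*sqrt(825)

5*sqrt(825) = 25*sqrt(33); sqrt(132) = 2*sqrt(33); 4*sqrt(132) = 8*sqrt(33); 2*sqrt(825) = 10*sqrt(33)
Combine: (25 + 2 - 8 + 10)·sqrt(33) = 29*sqrt(33)

29*sqrt(33)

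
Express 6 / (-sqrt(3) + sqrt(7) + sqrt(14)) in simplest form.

(-27*sqrt(3) - 6*sqrt(14) + 15*sqrt(7) + 21*sqrt(6))/17

Group as (sqrt(7) + sqrt(14)) - sqrt(3); multiply by (sqrt(7) + sqrt(14)) + sqrt(3), then rationalise the remaining surd.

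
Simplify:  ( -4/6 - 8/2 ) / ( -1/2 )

28/3

Numerator: -4/6 - 8/2 = -14/3
Denominator: -1/2 = -1/2
Divide: (-14/3) · (-2) = 28/3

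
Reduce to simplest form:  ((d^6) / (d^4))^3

d^6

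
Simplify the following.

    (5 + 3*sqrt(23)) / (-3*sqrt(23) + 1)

Multiply numerator and denominator by 1 + 3*sqrt(23).
Denominator becomes -206; numerator becomes 18*sqrt(23) + 212.

(-106 - 9*sqrt(23))/103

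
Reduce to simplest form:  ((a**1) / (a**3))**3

Inside the bracket: (a**-2)
Raise to the power 3: (a**-6)

a**(-6)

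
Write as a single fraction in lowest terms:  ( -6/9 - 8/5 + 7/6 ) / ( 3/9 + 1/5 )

-33/16

Numerator: -6/9 - 8/5 + 7/6 = -11/10
Denominator: 3/9 + 1/5 = 8/15
Divide: (-11/10) · (15/8) = -33/16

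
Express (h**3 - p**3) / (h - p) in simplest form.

h**2 + h*p + p**2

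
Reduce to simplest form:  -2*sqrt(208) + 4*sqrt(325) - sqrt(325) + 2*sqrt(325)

17*sqrt(13)

2*sqrt(208) = 8*sqrt(13); 4*sqrt(325) = 20*sqrt(13); sqrt(325) = 5*sqrt(13); 2*sqrt(325) = 10*sqrt(13)
Combine: (-8 + 20 - 5 + 10)·sqrt(13) = 17*sqrt(13)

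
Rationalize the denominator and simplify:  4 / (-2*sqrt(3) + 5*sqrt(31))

Multiply numerator and denominator by 2*sqrt(3) + 5*sqrt(31).
Denominator becomes 763; numerator becomes 8*sqrt(3) + 20*sqrt(31).

(8*sqrt(3) + 20*sqrt(31))/763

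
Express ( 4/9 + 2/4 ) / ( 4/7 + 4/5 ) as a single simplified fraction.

595/864

Numerator: 4/9 + 2/4 = 17/18
Denominator: 4/7 + 4/5 = 48/35
Divide: (17/18) · (35/48) = 595/864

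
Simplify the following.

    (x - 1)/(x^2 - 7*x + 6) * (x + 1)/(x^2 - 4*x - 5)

Factor: x^2 - 7*x + 6 = (x - 6)*(x - 1);  x^2 - 4*x - 5 = (x + 1)*(x - 5)
Cancel the common factors (x - 1), (x + 1).

1/(x^2 - 11*x + 30)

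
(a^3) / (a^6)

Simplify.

a^(-3)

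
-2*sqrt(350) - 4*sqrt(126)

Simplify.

-22*sqrt(14)

2*sqrt(350) = 10*sqrt(14); 4*sqrt(126) = 12*sqrt(14)
Combine: (-10 - 12)·sqrt(14) = -22*sqrt(14)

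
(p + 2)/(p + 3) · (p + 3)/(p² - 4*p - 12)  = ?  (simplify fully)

1/(p - 6)

Factor: p² - 4*p - 12 = (p + 2)·(p - 6)
Cancel the common factors (p + 2), (p + 3).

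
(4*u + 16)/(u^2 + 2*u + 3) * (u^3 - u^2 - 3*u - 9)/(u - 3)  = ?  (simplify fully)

4*u + 16

Factor: 4*u + 16 = 4*(u + 4);  u^3 - u^2 - 3*u - 9 = (u - 3)*(u^2 + 2*u + 3)
Cancel the common factors (u^2 + 2*u + 3), (u - 3).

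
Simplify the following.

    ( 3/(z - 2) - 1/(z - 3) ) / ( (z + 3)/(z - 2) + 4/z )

Numerator: 3/(z - 2) - 1/(z - 3) = (2*z - 7)/(z^2 - 5*z + 6)
Denominator: (z + 3)/(z - 2) + 4/z = (z^2 + 7*z - 8)/(z^2 - 2*z)
Divide: ((2*z - 7)/(z^2 - 5*z + 6)) · ((z^2 - 2*z)/(z^2 + 7*z - 8)) = (2*z^2 - 7*z)/(z^3 + 4*z^2 - 29*z + 24)

(2*z^2 - 7*z)/(z^3 + 4*z^2 - 29*z + 24)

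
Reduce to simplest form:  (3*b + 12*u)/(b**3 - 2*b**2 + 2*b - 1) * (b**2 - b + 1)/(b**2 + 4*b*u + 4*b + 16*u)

3/(b**2 + 3*b - 4)

Factor: 3*b + 12*u = 3*(b + 4*u);  b**3 - 2*b**2 + 2*b - 1 = (b**2 - b + 1)*(b - 1);  b**2 + 4*b*u + 4*b + 16*u = (b + 4)*(b + 4*u)
Cancel the common factors (b**2 - b + 1), (b + 4*u).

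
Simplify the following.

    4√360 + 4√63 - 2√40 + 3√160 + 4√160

12*√7 + 48*√10

4√360 = 24*√10; 4√63 = 12*√7; 2√40 = 4*√10; 3√160 = 12*√10; 4√160 = 16*√10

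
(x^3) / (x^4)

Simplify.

1/x

Quotient: (x^-1)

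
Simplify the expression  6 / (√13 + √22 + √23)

Group as (√13 + √22) + √23; multiply by (√13 + √22) - √23, then rationalise the remaining surd.

(-3*√6578 + 18*√23 + 21*√22 + 48*√13)/250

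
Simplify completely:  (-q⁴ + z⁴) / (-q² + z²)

Factor z^4 - q^4 and cancel (-q² + z²).

q² + z²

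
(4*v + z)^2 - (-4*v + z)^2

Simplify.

16*v*z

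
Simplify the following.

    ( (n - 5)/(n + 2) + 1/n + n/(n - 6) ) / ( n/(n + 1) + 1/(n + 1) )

Numerator: (n - 5)/(n + 2) + 1/n + n/(n - 6) = (2*n^3 - 8*n^2 + 26*n - 12)/(n^3 - 4*n^2 - 12*n)
Denominator: n/(n + 1) + 1/(n + 1) = 1
Divide: ((2*n^3 - 8*n^2 + 26*n - 12)/(n^3 - 4*n^2 - 12*n)) · (1) = (2*n^3 - 8*n^2 + 26*n - 12)/(n^3 - 4*n^2 - 12*n)

(2*n^3 - 8*n^2 + 26*n - 12)/(n^3 - 4*n^2 - 12*n)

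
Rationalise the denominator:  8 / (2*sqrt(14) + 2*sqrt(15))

-4*sqrt(14) + 4*sqrt(15)

Multiply numerator and denominator by -2*sqrt(14) + 2*sqrt(15).
Denominator becomes 4; numerator becomes -16*sqrt(14) + 16*sqrt(15).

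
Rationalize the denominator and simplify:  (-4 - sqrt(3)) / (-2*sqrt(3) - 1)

(2 + 7*sqrt(3))/11

Multiply numerator and denominator by -1 + 2*sqrt(3).
Denominator becomes -11; numerator becomes -7*sqrt(3) - 2.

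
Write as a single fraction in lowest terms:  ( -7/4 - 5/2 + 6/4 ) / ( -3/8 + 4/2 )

-22/13

Numerator: -7/4 - 5/2 + 6/4 = -11/4
Denominator: -3/8 + 4/2 = 13/8
Divide: (-11/4) · (8/13) = -22/13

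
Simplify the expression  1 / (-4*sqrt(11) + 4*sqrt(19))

Multiply numerator and denominator by 4*sqrt(11) + 4*sqrt(19).
Denominator becomes 128; numerator becomes 4*sqrt(11) + 4*sqrt(19).

(sqrt(11) + sqrt(19))/32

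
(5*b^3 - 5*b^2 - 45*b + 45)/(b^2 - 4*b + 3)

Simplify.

5*b + 15

Factor: 5*b^3 - 5*b^2 - 45*b + 45 = 5*(b - 3)*(b - 1)*(b + 3);  b^2 - 4*b + 3 = (b - 3)*(b - 1)
Cancel the common factors (b - 3), (b - 1).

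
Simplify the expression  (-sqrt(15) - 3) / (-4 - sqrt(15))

-3 + sqrt(15)

Multiply numerator and denominator by -4 + sqrt(15).
Denominator becomes 1; numerator becomes -3 + sqrt(15).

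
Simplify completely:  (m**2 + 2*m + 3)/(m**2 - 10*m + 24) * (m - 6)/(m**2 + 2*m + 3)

Factor: m**2 - 10*m + 24 = (m - 6)*(m - 4)
Cancel the common factors (m**2 + 2*m + 3), (m - 6).

1/(m - 4)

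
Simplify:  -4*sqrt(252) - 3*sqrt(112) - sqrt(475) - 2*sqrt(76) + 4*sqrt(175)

-16*sqrt(7) - 9*sqrt(19)

4*sqrt(252) = 24*sqrt(7); 3*sqrt(112) = 12*sqrt(7); sqrt(475) = 5*sqrt(19); 2*sqrt(76) = 4*sqrt(19); 4*sqrt(175) = 20*sqrt(7)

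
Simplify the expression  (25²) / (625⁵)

5^(-16)

25² = 5^4; 625⁵ = 5^20
Combine exponents: 5^(-16)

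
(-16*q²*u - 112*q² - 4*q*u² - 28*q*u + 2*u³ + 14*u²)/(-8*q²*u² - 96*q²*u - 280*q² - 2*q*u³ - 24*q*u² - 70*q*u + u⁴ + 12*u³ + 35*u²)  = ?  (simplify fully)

Factor: -16*q²*u - 112*q² - 4*q*u² - 28*q*u + 2*u³ + 14*u² = 2·(2*q + u)·(u + 7)·(-4*q + u);  -8*q²*u² - 96*q²*u - 280*q² - 2*q*u³ - 24*q*u² - 70*q*u + u⁴ + 12*u³ + 35*u² = (u + 5)·(u + 7)·(2*q + u)·(-4*q + u)
Cancel the common factors (u + 7), (-4*q + u), (2*q + u).

2/(u + 5)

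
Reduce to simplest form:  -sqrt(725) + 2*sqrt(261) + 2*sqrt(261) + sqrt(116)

9*sqrt(29)

sqrt(725) = 5*sqrt(29); 2*sqrt(261) = 6*sqrt(29); 2*sqrt(261) = 6*sqrt(29); sqrt(116) = 2*sqrt(29)
Combine: (-5 + 6 + 6 + 2)·sqrt(29) = 9*sqrt(29)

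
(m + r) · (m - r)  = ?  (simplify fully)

m² - r²

Telescope via difference of squares: (m+r)(m-r) = m² - r².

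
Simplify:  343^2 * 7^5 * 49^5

7^21

343^2 = 7^6; 7^5 = 7^5; 49^5 = 7^10
Combine exponents: 7^21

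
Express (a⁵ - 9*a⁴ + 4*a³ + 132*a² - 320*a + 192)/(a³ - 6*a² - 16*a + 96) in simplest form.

a² - 3*a + 2

Factor: a⁵ - 9*a⁴ + 4*a³ + 132*a² - 320*a + 192 = (a - 1)·(a - 4)·(a - 2)·(a + 4)·(a - 6);  a³ - 6*a² - 16*a + 96 = (a - 6)·(a - 4)·(a + 4)
Cancel the common factors (a - 6), (a - 4), (a + 4).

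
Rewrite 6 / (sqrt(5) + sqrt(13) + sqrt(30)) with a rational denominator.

Group as (sqrt(5) + sqrt(13)) + sqrt(30); multiply by (sqrt(5) + sqrt(13)) - sqrt(30), then rationalise the remaining surd.

(-15*sqrt(78) - 18*sqrt(30) + 33*sqrt(13) + 57*sqrt(5))/29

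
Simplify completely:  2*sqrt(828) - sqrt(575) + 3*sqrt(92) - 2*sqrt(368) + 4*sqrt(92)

13*sqrt(23)

2*sqrt(828) = 12*sqrt(23); sqrt(575) = 5*sqrt(23); 3*sqrt(92) = 6*sqrt(23); 2*sqrt(368) = 8*sqrt(23); 4*sqrt(92) = 8*sqrt(23)
Combine: (12 - 5 + 6 - 8 + 8)·sqrt(23) = 13*sqrt(23)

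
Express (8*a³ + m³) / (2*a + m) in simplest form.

Apply the sum-of-cubes factorisation and cancel (2*a + m).

4*a² - 2*a*m + m²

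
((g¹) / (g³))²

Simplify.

Inside the bracket: (g^-2)
Raise to the power 2: (g^-4)

g^(-4)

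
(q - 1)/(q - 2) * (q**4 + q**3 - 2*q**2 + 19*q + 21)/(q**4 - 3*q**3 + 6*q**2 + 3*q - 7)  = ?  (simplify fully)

Factor: q**4 + q**3 - 2*q**2 + 19*q + 21 = (q**2 - 3*q + 7)*(q + 3)*(q + 1);  q**4 - 3*q**3 + 6*q**2 + 3*q - 7 = (q + 1)*(q - 1)*(q**2 - 3*q + 7)
Cancel the common factors (q**2 - 3*q + 7), (q + 1), (q - 1).

(q + 3)/(q - 2)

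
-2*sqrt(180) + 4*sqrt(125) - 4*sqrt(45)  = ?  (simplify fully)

2*sqrt(180) = 12*sqrt(5); 4*sqrt(125) = 20*sqrt(5); 4*sqrt(45) = 12*sqrt(5)
Combine: (-12 + 20 - 12)·sqrt(5) = -4*sqrt(5)

-4*sqrt(5)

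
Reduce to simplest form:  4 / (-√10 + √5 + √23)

Group as (√5 + √23) - √10; multiply by (√5 + √23) + √10, then rationalise the remaining surd.

(-9*√10 - 4*√23 + 14*√5 + 5*√46)/17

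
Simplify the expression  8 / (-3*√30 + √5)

(-24*√30 - 8*√5)/265

Multiply numerator and denominator by √5 + 3*√30.
Denominator becomes -265; numerator becomes 8*√5 + 24*√30.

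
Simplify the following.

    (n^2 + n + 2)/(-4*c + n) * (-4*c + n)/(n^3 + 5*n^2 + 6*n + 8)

1/(n + 4)

Factor: n^3 + 5*n^2 + 6*n + 8 = (n + 4)*(n^2 + n + 2)
Cancel the common factors (n^2 + n + 2), (-4*c + n).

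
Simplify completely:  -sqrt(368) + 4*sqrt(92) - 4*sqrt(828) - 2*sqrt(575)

sqrt(368) = 4*sqrt(23); 4*sqrt(92) = 8*sqrt(23); 4*sqrt(828) = 24*sqrt(23); 2*sqrt(575) = 10*sqrt(23)
Combine: (-4 + 8 - 24 - 10)·sqrt(23) = -30*sqrt(23)

-30*sqrt(23)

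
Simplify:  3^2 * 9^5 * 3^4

3^2 = 3^2; 9^5 = 3^10; 3^4 = 3^4
Combine exponents: 3^16

3^16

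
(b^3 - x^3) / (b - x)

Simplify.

b^2 + b*x + x^2

Factor as (a-b)(a^2+ab+b^2) with a=b, b=x.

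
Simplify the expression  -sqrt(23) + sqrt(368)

3*sqrt(23)

sqrt(23) = sqrt(23); sqrt(368) = 4*sqrt(23)
Combine: (-1 + 4)·sqrt(23) = 3*sqrt(23)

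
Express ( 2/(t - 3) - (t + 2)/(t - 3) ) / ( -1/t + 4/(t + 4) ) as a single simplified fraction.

Numerator: 2/(t - 3) - (t + 2)/(t - 3) = -t/(t - 3)
Denominator: -1/t + 4/(t + 4) = (3*t - 4)/(t^2 + 4*t)
Divide: (-t/(t - 3)) · ((t^2 + 4*t)/(3*t - 4)) = (-t^3 - 4*t^2)/(3*t^2 - 13*t + 12)

(-t^3 - 4*t^2)/(3*t^2 - 13*t + 12)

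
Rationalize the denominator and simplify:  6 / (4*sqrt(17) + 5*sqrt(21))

(-24*sqrt(17) + 30*sqrt(21))/253

Multiply numerator and denominator by -4*sqrt(17) + 5*sqrt(21).
Denominator becomes 253; numerator becomes -24*sqrt(17) + 30*sqrt(21).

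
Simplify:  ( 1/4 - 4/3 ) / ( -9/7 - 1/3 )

91/136

Numerator: 1/4 - 4/3 = -13/12
Denominator: -9/7 - 1/3 = -34/21
Divide: (-13/12) · (-21/34) = 91/136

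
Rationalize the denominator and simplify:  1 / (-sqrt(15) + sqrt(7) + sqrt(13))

Group as (sqrt(7) + sqrt(13)) - sqrt(15); multiply by (sqrt(7) + sqrt(13)) + sqrt(15), then rationalise the remaining surd.

(-5*sqrt(15) + 9*sqrt(13) + 21*sqrt(7) + 2*sqrt(1365))/339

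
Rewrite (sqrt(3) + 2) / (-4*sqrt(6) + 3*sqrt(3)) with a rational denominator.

(-8*sqrt(6) - 12*sqrt(2) - 6*sqrt(3) - 9)/69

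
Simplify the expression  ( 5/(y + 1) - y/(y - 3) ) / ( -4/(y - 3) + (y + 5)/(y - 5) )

(-y^3 + 9*y^2 - 35*y + 75)/(y^3 - y^2 + 3*y + 5)

Numerator: 5/(y + 1) - y/(y - 3) = (-y^2 + 4*y - 15)/(y^2 - 2*y - 3)
Denominator: -4/(y - 3) + (y + 5)/(y - 5) = (y^2 - 2*y + 5)/(y^2 - 8*y + 15)
Divide: ((-y^2 + 4*y - 15)/(y^2 - 2*y - 3)) · ((y^2 - 8*y + 15)/(y^2 - 2*y + 5)) = (-y^3 + 9*y^2 - 35*y + 75)/(y^3 - y^2 + 3*y + 5)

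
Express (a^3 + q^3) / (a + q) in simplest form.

a^2 - a*q + q^2

q^3 + a^3 = (a + q)(a^2 - a*q + q^2).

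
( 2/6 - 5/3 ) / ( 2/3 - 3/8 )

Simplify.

Numerator: 2/6 - 5/3 = -4/3
Denominator: 2/3 - 3/8 = 7/24
Divide: (-4/3) · (24/7) = -32/7

-32/7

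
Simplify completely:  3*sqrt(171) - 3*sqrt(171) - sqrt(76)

3*sqrt(171) = 9*sqrt(19); 3*sqrt(171) = 9*sqrt(19); sqrt(76) = 2*sqrt(19)
Combine: (9 - 9 - 2)·sqrt(19) = -2*sqrt(19)

-2*sqrt(19)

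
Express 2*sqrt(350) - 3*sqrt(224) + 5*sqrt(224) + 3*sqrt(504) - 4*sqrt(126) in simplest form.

24*sqrt(14)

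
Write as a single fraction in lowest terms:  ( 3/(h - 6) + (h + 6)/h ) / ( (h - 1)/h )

Numerator: 3/(h - 6) + (h + 6)/h = (h² + 3*h - 36)/(h² - 6*h)
Denominator: (h - 1)/h = (h - 1)/h
Divide: ((h² + 3*h - 36)/(h² - 6*h)) · (h/(h - 1)) = (h² + 3*h - 36)/(h² - 7*h + 6)

(h² + 3*h - 36)/(h² - 7*h + 6)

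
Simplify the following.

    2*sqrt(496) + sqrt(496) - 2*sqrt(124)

8*sqrt(31)

2*sqrt(496) = 8*sqrt(31); sqrt(496) = 4*sqrt(31); 2*sqrt(124) = 4*sqrt(31)
Combine: (8 + 4 - 4)·sqrt(31) = 8*sqrt(31)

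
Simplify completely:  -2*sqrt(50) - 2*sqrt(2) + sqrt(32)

2*sqrt(50) = 10*sqrt(2); 2*sqrt(2) = 2*sqrt(2); sqrt(32) = 4*sqrt(2)
Combine: (-10 - 2 + 4)·sqrt(2) = -8*sqrt(2)

-8*sqrt(2)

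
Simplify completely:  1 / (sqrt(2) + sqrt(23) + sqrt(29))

(-sqrt(1334) - 2*sqrt(29) + 4*sqrt(23) + 25*sqrt(2))/84

Group as (sqrt(23) + sqrt(29)) + sqrt(2); multiply by (sqrt(23) + sqrt(29)) - sqrt(2), then rationalise the remaining surd.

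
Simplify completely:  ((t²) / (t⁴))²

t^(-4)

Inside the bracket: (t^-2)
Raise to the power 2: (t^-4)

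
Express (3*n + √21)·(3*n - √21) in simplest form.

Product of conjugates: (P+Q)(P-Q) = P^2 - Q^2.

9*n² - 21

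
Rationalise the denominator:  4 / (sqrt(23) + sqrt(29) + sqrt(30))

Group as (sqrt(29) + sqrt(30)) + sqrt(23); multiply by (sqrt(29) + sqrt(30)) - sqrt(23), then rationalise the remaining surd.

(-sqrt(20010) + 11*sqrt(30) + 12*sqrt(29) + 18*sqrt(23))/273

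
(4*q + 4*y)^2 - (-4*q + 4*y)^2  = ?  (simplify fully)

64*q*y

Write as f((4*y),(4*q)) - f((4*y),-(4*q)) and expand.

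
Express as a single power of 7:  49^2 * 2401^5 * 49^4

7^32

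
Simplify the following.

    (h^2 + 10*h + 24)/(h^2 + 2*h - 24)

Factor: h^2 + 10*h + 24 = (h + 6)*(h + 4);  h^2 + 2*h - 24 = (h + 6)*(h - 4)
Cancel the common factor (h + 6).

(h + 4)/(h - 4)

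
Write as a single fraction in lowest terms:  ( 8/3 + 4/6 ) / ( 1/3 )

10

Numerator: 8/3 + 4/6 = 10/3
Denominator: 1/3 = 1/3
Divide: (10/3) · (3) = 10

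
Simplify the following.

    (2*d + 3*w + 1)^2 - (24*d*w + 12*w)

(2*d - 3*w + 1)^2

After expansion: 4*d^2 - 12*d*w + 4*d + 9*w^2 - 6*w + 1 — a perfect-square trinomial.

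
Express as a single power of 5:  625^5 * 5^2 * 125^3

625^5 = 5^20; 5^2 = 5^2; 125^3 = 5^9
Combine exponents: 5^31

5^31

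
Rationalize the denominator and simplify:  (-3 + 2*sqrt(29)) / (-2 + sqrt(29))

(sqrt(29) + 52)/25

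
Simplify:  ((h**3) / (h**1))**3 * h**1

h**7

Inside the bracket: h**2
Raise to the power 3: h**6
Multiply by h**1: add exponents.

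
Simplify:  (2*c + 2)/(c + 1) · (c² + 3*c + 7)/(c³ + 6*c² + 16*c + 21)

Factor: 2*c + 2 = 2·(c + 1);  c³ + 6*c² + 16*c + 21 = (c² + 3*c + 7)·(c + 3)
Cancel the common factors (c² + 3*c + 7), (c + 1).

2/(c + 3)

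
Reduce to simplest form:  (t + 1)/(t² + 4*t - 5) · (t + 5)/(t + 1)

Factor: t² + 4*t - 5 = (t - 1)·(t + 5)
Cancel the common factors (t + 5), (t + 1).

1/(t - 1)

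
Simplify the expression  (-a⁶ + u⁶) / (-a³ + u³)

a³ + u³

Factor u^6 - a^6 and cancel (-a³ + u³).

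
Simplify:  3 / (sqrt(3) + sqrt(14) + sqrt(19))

(-3*sqrt(798) - 3*sqrt(19) + 12*sqrt(14) + 45*sqrt(3))/82

Group as (sqrt(14) + sqrt(19)) + sqrt(3); multiply by (sqrt(14) + sqrt(19)) - sqrt(3), then rationalise the remaining surd.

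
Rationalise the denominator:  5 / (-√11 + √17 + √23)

(-145*√11 + 25*√23 + 85*√17 + 10*√4301)/723

Group as (√17 + √23) - √11; multiply by (√17 + √23) + √11, then rationalise the remaining surd.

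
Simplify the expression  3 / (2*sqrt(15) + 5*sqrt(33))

(-2*sqrt(15) + 5*sqrt(33))/255

Multiply numerator and denominator by -5*sqrt(33) + 2*sqrt(15).
Denominator becomes -765; numerator becomes -15*sqrt(33) + 6*sqrt(15).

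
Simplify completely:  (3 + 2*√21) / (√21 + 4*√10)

Multiply numerator and denominator by -4*√10 + √21.
Denominator becomes -139; numerator becomes -8*√210 - 12*√10 + 3*√21 + 42.

(-42 - 3*√21 + 12*√10 + 8*√210)/139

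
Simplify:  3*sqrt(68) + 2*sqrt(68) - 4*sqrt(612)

3*sqrt(68) = 6*sqrt(17); 2*sqrt(68) = 4*sqrt(17); 4*sqrt(612) = 24*sqrt(17)
Combine: (6 + 4 - 24)·sqrt(17) = -14*sqrt(17)

-14*sqrt(17)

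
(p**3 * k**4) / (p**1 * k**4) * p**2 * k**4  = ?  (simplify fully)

Quotient: p**2
Multiply by p**2 * k**4: add exponents.

k**4*p**4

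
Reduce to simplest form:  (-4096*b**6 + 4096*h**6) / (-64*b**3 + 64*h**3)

Difference of sixth powers: factor out (-64*b**3 + 64*h**3).

64*b**3 + 64*h**3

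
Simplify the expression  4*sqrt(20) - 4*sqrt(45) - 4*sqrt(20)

-12*sqrt(5)

4*sqrt(20) = 8*sqrt(5); 4*sqrt(45) = 12*sqrt(5); 4*sqrt(20) = 8*sqrt(5)
Combine: (8 - 12 - 8)·sqrt(5) = -12*sqrt(5)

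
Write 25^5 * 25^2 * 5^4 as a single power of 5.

5^18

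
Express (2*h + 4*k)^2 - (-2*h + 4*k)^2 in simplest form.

Write as f((4*k),(2*h)) - f((4*k),-(2*h)) and expand.

32*h*k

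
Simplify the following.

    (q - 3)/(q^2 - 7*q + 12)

1/(q - 4)

Factor: q^2 - 7*q + 12 = (q - 3)*(q - 4)
Cancel the common factor (q - 3).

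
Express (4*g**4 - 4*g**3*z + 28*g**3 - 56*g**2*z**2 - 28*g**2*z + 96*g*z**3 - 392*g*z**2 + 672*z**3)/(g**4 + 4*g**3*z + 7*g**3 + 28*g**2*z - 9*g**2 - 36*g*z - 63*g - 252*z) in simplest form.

Factor: 4*g**4 - 4*g**3*z + 28*g**3 - 56*g**2*z**2 - 28*g**2*z + 96*g*z**3 - 392*g*z**2 + 672*z**3 = 4*(g - 3*z)*(g + 4*z)*(g + 7)*(g - 2*z);  g**4 + 4*g**3*z + 7*g**3 + 28*g**2*z - 9*g**2 - 36*g*z - 63*g - 252*z = (g - 3)*(g + 7)*(g + 4*z)*(g + 3)
Cancel the common factors (g + 7), (g + 4*z).

(4*g**2 - 20*g*z + 24*z**2)/(g**2 - 9)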